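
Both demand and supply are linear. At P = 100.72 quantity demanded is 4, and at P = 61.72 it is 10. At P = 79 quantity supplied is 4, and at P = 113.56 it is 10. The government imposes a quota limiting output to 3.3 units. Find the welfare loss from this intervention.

Demand slope = (61.72 − 100.72)/(10 − 4) = −6.5, so P = 126.72 − 6.5Q.
Supply slope = (113.56 − 79)/(10 − 4) = 5.76, so P = 55.96 + 5.76Q.
Competitive equilibrium: 126.72 − 6.5Q = 55.96 + 5.76Q → Q* = 5.7716, P* = 89.2045.
At Q = 3.3: demand price = 126.72 − 6.5·3.3 = 105.27; supply price = 55.96 + 5.76·3.3 = 74.968.
ΔQ = 5.7716 − 3.3 = 2.4716; wedge = 105.27 − 74.968 = 30.302.
Deadweight loss = ½ × 2.4716 × 30.302 = 37.45.

37.45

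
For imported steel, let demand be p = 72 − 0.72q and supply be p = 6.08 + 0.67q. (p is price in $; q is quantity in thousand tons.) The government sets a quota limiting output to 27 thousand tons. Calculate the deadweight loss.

$289.93 thousand

Competitive equilibrium: 72 − 0.72q = 6.08 + 0.67q → q* = 47.4245, p* = 37.8544.
At q = 27: demand price = 72 − 0.72·27 = 52.56; supply price = 6.08 + 0.67·27 = 24.17.
Δq = 47.4245 − 27 = 20.4245; wedge = 52.56 − 24.17 = 28.39.
The triangle = ½ × 20.4245 × 28.39 = $289.93 thousand.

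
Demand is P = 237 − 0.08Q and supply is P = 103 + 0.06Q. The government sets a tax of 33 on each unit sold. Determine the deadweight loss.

3889.29

Competitive equilibrium: 237 − 0.08Q = 103 + 0.06Q → Q* = 957.1429, P* = 160.4286.
With the tax, the buyer price exceeds the seller price by 33: (237 − 0.08Q) − (103 + 0.06Q) = 33 → Q' = 721.4286.
ΔQ = 957.1429 − 721.4286 = 235.7143; the wedge equals the tax, 33.
The triangle = ½ × 235.7143 × 33 = 3889.29.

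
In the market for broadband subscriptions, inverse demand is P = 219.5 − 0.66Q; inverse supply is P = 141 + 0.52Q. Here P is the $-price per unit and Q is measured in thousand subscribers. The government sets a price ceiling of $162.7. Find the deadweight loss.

$362.72 thousand

Competitive equilibrium: 219.5 − 0.66Q = 141 + 0.52Q → Q* = 66.5254, P* = 175.5932.
At the ceiling P = 162.7, quantity supplied = (162.7 − 141)/0.52 = 41.7308.
Willingness to pay at Q' = 41.7308: 219.5 − 0.66·41.7308 = 191.9577.
ΔQ = 66.5254 − 41.7308 = 24.7946; wedge = 191.9577 − 162.7 = 29.2577.
The triangle = ½ × 24.7946 × 29.2577 = $362.72 thousand.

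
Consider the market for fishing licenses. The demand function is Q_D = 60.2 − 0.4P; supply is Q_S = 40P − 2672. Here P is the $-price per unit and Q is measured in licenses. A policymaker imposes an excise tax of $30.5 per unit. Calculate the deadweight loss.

In inverse form: demand P = 150.5 − 2.5Q, supply P = 66.8 + 0.025Q.
Competitive equilibrium: 150.5 − 2.5Q = 66.8 + 0.025Q → Q* = 33.1485, P* = 67.6287.
With the tax, the buyer price exceeds the seller price by 30.5: (150.5 − 2.5Q) − (66.8 + 0.025Q) = 30.5 → Q' = 21.0693.
ΔQ = 33.1485 − 21.0693 = 12.0792; the wedge equals the tax, 30.5.
The triangle = ½ × 12.0792 × 30.5 = $184.21.

$184.21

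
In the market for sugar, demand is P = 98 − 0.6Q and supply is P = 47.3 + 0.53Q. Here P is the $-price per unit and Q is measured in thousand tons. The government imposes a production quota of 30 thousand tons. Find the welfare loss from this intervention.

$124.88 thousand

Competitive equilibrium: 98 − 0.6Q = 47.3 + 0.53Q → Q* = 44.86726, P* = 71.07965.
At Q = 30: demand price = 98 − 0.6·30 = 80; supply price = 47.3 + 0.53·30 = 63.2.
ΔQ = 44.86726 − 30 = 14.86726; wedge = 80 − 63.2 = 16.8.
Deadweight loss = ½ × 14.86726 × 16.8 = $124.88 thousand.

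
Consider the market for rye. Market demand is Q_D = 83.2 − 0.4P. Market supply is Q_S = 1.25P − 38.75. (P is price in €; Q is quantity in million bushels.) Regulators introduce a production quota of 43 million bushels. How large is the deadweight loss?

€186.67 million

In inverse form: demand P = 208 − 2.5Q, supply P = 31 + 0.8Q.
Competitive equilibrium: 208 − 2.5Q = 31 + 0.8Q → Q* = 53.6364, P* = 73.9091.
At Q = 43: demand price = 208 − 2.5·43 = 100.5; supply price = 31 + 0.8·43 = 65.4.
ΔQ = 53.6364 − 43 = 10.6364; wedge = 100.5 − 65.4 = 35.1.
DWL = ½ × 10.6364 × 35.1 = €186.67 million.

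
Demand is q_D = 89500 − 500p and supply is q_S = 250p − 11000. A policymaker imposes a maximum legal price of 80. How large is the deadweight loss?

In inverse form: demand p = 179 − 0.002q, supply p = 44 + 0.004q.
Competitive equilibrium: 179 − 0.002q = 44 + 0.004q → q* = 22500, p* = 134.
At the ceiling p = 80, quantity supplied = (80 − 44)/0.004 = 9000.
Willingness to pay at q' = 9000: 179 − 0.002·9000 = 161.
Δq = 22500 − 9000 = 13500; wedge = 161 − 80 = 81.
The triangle = ½ × 13500 × 81 = 546750.

546750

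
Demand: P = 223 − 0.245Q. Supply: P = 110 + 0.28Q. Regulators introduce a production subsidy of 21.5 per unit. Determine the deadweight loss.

Competitive equilibrium: 223 − 0.245Q = 110 + 0.28Q → Q* = 215.2381, P* = 170.2667.
The subsidy lowers effective supply by 21.5: P = 88.5 + 0.28Q.
New quantity: 223 − 0.245Q = 88.5 + 0.28Q → Q' = 256.1905.
Overproduction ΔQ = 256.1905 − 215.2381 = 40.9524; wedge = subsidy = 21.5.
Welfare loss = ½ × 40.9524 × 21.5 = 440.24.

440.24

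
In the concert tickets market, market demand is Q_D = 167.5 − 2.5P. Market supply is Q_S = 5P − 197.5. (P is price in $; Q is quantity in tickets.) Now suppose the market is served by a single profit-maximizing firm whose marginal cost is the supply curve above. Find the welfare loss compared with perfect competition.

$100.83

In inverse form: demand P = 67 − 0.4Q, supply P = 39.5 + 0.2Q.
Competitive equilibrium: 67 − 0.4Q = 39.5 + 0.2Q → Q* = 45.8333, P* = 48.6667.
Marginal revenue: MR = 67 − 0.8Q. Set MR = MC: 67 − 0.8Q = 39.5 + 0.2Q → Q_m = 27.5.
Price P_m = 67 − 0.4·27.5 = 56; MC(Q_m) = 39.5 + 0.2·27.5 = 45.
Competitive Q* = 45.8333, so ΔQ = 18.3333; wedge = 56 − 45 = 11.
DWL = ½ × 18.3333 × 11 = $100.83.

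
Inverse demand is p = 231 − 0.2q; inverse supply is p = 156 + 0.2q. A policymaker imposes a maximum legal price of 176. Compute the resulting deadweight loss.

Competitive equilibrium: 231 − 0.2q = 156 + 0.2q → q* = 187.5, p* = 193.5.
At the ceiling p = 176, quantity supplied = (176 − 156)/0.2 = 100.
Willingness to pay at q' = 100: 231 − 0.2·100 = 211.
Δq = 187.5 − 100 = 87.5; wedge = 211 − 176 = 35.
Deadweight loss = ½ × 87.5 × 35 = 1531.25.

1531.25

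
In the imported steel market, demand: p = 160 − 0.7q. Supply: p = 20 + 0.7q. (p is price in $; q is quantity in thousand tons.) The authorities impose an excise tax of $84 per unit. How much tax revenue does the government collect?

Competitive equilibrium: 160 − 0.7q = 20 + 0.7q → q* = 100, p* = 90.
With the tax, the buyer price exceeds the seller price by 84: (160 − 0.7q) − (20 + 0.7q) = 84 → q' = 40.
Tax revenue = 84 × 40 = $3360 thousand.

$3360 thousand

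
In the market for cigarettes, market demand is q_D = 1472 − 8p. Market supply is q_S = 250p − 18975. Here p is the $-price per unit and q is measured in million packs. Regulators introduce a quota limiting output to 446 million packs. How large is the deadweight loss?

$9910.54 million

In inverse form: demand p = 184 − 0.125q, supply p = 75.9 + 0.004q.
Competitive equilibrium: 184 − 0.125q = 75.9 + 0.004q → q* = 837.9845, p* = 79.2519.
At q = 446: demand price = 184 − 0.125·446 = 128.25; supply price = 75.9 + 0.004·446 = 77.684.
Δq = 837.9845 − 446 = 391.9845; wedge = 128.25 − 77.684 = 50.566.
DWL = ½ × 391.9845 × 50.566 = $9910.54 million.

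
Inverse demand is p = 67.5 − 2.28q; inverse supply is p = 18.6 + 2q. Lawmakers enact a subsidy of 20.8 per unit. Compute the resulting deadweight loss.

Competitive equilibrium: 67.5 − 2.28q = 18.6 + 2q → q* = 11.4252, p* = 41.4505.
The subsidy lowers effective supply by 20.8: p = 2q − 2.2.
New quantity: 67.5 − 2.28q = 2q − 2.2 → q' = 16.285.
Overproduction Δq = 16.285 − 11.4252 = 4.8598; wedge = subsidy = 20.8.
The triangle = ½ × 4.8598 × 20.8 = 50.54.

50.54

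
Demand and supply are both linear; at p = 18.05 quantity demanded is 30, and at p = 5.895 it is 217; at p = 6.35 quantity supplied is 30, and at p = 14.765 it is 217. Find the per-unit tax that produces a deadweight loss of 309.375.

8.25

Demand slope = (5.895 − 18.05)/(217 − 30) = −0.065, so p = 20 − 0.065q.
Supply slope = (14.765 − 6.35)/(217 − 30) = 0.045, so p = 5 + 0.045q.
Competitive equilibrium: 20 − 0.065q = 5 + 0.045q → q* = 136.3636, p* = 11.1364.
A tax t gives Δq = t/0.11 and wedge t, so DWL = t²/0.22.
t²/0.22 = 309.375 → t² = 68.0625 → t = 8.25.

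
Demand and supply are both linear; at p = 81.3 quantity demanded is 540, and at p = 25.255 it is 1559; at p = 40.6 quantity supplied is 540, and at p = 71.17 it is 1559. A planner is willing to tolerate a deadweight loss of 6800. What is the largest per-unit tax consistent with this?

34

Demand slope = (25.255 − 81.3)/(1559 − 540) = −0.055, so p = 111 − 0.055q.
Supply slope = (71.17 − 40.6)/(1559 − 540) = 0.03, so p = 24.4 + 0.03q.
Competitive equilibrium: 111 − 0.055q = 24.4 + 0.03q → q* = 1018.8235, p* = 54.9647.
A tax t gives Δq = t/0.085 and wedge t, so DWL = t²/0.17.
t²/0.17 = 6800 → t² = 1156 → t = 34.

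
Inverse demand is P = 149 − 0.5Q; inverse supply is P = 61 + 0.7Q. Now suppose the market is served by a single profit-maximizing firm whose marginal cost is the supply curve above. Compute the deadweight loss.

279.12

Competitive equilibrium: 149 − 0.5Q = 61 + 0.7Q → Q* = 73.3333, P* = 112.3333.
Marginal revenue: MR = 149 − Q. Set MR = MC: 149 − Q = 61 + 0.7Q → Q_m = 51.7647.
Price P_m = 149 − 0.5·51.7647 = 123.1177; MC(Q_m) = 61 + 0.7·51.7647 = 97.2353.
Competitive Q* = 73.3333, so ΔQ = 21.5686; wedge = 123.1177 − 97.2353 = 25.8824.
Deadweight loss = ½ × 21.5686 × 25.8824 = 279.12.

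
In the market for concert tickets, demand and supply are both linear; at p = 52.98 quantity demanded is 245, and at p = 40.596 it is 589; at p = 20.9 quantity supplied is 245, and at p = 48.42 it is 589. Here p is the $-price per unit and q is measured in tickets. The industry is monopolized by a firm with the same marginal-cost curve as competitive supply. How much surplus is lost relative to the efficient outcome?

$884.99

Demand slope = (40.596 − 52.98)/(589 − 245) = −0.036, so p = 61.8 − 0.036q.
Supply slope = (48.42 − 20.9)/(589 − 245) = 0.08, so p = 1.3 + 0.08q.
Competitive equilibrium: 61.8 − 0.036q = 1.3 + 0.08q → q* = 521.55172, p* = 43.02414.
Marginal revenue: MR = 61.8 − 0.072q. Set MR = MC: 61.8 − 0.072q = 1.3 + 0.08q → q_m = 398.02632.
Price p_m = 61.8 − 0.036·398.02632 = 47.47105; MC(q_m) = 1.3 + 0.08·398.02632 = 33.14211.
Competitive q* = 521.55172, so Δq = 123.5254; wedge = 47.47105 − 33.14211 = 14.32894.
Welfare loss = ½ × 123.5254 × 14.32894 = $884.99.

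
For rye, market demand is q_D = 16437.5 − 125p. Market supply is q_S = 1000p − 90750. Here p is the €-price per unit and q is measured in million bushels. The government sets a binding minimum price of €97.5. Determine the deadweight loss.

In inverse form: demand p = 131.5 − 0.008q, supply p = 90.75 + 0.001q.
Competitive equilibrium: 131.5 − 0.008q = 90.75 + 0.001q → q* = 4527.7778, p* = 95.2778.
At the floor p = 97.5, quantity demanded = (131.5 − 97.5)/0.008 = 4250.
Sellers' marginal cost at q' = 4250: 90.75 + 0.001·4250 = 95.
Δq = 4527.7778 − 4250 = 277.7778; wedge = 97.5 − 95 = 2.5.
DWL = ½ × 277.7778 × 2.5 = €347.22 million.

€347.22 million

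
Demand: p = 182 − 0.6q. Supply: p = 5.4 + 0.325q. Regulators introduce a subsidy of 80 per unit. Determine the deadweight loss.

3459.46

Competitive equilibrium: 182 − 0.6q = 5.4 + 0.325q → q* = 190.9189, p* = 67.4486.
The subsidy lowers effective supply by 80: p = 0.325q − 74.6.
New quantity: 182 − 0.6q = 0.325q − 74.6 → q' = 277.4054.
Overproduction Δq = 277.4054 − 190.9189 = 86.4865; wedge = subsidy = 80.
Welfare loss = ½ × 86.4865 × 80 = 3459.46.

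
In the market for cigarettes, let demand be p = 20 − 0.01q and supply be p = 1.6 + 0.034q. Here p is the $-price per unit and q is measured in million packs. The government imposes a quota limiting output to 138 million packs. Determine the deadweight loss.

$1727.04 million

Competitive equilibrium: 20 − 0.01q = 1.6 + 0.034q → q* = 418.1818, p* = 15.8182.
At q = 138: demand price = 20 − 0.01·138 = 18.62; supply price = 1.6 + 0.034·138 = 6.292.
Δq = 418.1818 − 138 = 280.1818; wedge = 18.62 − 6.292 = 12.328.
Welfare loss = ½ × 280.1818 × 12.328 = $1727.04 million.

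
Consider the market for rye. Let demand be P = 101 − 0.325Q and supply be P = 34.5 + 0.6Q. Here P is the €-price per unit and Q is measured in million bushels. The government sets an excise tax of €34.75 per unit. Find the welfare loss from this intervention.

Competitive equilibrium: 101 − 0.325Q = 34.5 + 0.6Q → Q* = 71.8919, P* = 77.6351.
With the tax, the buyer price exceeds the seller price by 34.75: (101 − 0.325Q) − (34.5 + 0.6Q) = 34.75 → Q' = 34.3243.
ΔQ = 71.8919 − 34.3243 = 37.5676; the wedge equals the tax, 34.75.
The triangle = ½ × 37.5676 × 34.75 = €652.74 million.

€652.74 million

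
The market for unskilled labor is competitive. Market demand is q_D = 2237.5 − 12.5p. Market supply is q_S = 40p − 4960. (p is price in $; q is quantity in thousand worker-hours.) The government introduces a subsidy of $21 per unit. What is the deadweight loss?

In inverse form: demand p = 179 − 0.08q, supply p = 124 + 0.025q.
Competitive equilibrium: 179 − 0.08q = 124 + 0.025q → q* = 523.8095, p* = 137.0952.
The subsidy lowers effective supply by 21: p = 103 + 0.025q.
New quantity: 179 − 0.08q = 103 + 0.025q → q' = 723.8095.
Overproduction Δq = 723.8095 − 523.8095 = 200; wedge = subsidy = 21.
Deadweight loss = ½ × 200 × 21 = $2100 thousand.

$2100 thousand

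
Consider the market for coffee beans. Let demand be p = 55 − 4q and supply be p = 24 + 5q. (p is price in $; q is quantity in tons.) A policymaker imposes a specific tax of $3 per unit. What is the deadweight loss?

Competitive equilibrium: 55 − 4q = 24 + 5q → q* = 3.4444, p* = 41.2222.
With the tax, the buyer price exceeds the seller price by 3: (55 − 4q) − (24 + 5q) = 3 → q' = 3.1111.
Δq = 3.4444 − 3.1111 = 0.3333; the wedge equals the tax, 3.
Deadweight loss = ½ × 0.3333 × 3 = $0.50.

$0.50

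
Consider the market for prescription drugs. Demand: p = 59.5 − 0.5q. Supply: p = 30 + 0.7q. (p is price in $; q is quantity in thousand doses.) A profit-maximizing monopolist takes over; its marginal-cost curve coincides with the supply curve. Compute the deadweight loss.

$31.37 thousand

Competitive equilibrium: 59.5 − 0.5q = 30 + 0.7q → q* = 24.5833, p* = 47.2083.
Marginal revenue: MR = 59.5 − q. Set MR = MC: 59.5 − q = 30 + 0.7q → q_m = 17.3529.
Price p_m = 59.5 − 0.5·17.3529 = 50.8236; MC(q_m) = 30 + 0.7·17.3529 = 42.147.
Competitive q* = 24.5833, so Δq = 7.2304; wedge = 50.8236 − 42.147 = 8.6766.
Deadweight loss = ½ × 7.2304 × 8.6766 = $31.37 thousand.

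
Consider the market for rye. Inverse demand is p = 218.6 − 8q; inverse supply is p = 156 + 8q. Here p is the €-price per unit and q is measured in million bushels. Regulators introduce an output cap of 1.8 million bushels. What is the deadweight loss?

Competitive equilibrium: 218.6 − 8q = 156 + 8q → q* = 3.9125, p* = 187.3.
At q = 1.8: demand price = 218.6 − 8·1.8 = 204.2; supply price = 156 + 8·1.8 = 170.4.
Δq = 3.9125 − 1.8 = 2.1125; wedge = 204.2 − 170.4 = 33.8.
Deadweight loss = ½ × 2.1125 × 33.8 = €35.70 million.

€35.70 million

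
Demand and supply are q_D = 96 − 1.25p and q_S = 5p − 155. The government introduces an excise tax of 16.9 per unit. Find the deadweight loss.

142.805

In inverse form: demand p = 76.8 − 0.8q, supply p = 31 + 0.2q.
Competitive equilibrium: 76.8 − 0.8q = 31 + 0.2q → q* = 45.8, p* = 40.16.
With the tax, the buyer price exceeds the seller price by 16.9: (76.8 − 0.8q) − (31 + 0.2q) = 16.9 → q' = 28.9.
Δq = 45.8 − 28.9 = 16.9; the wedge equals the tax, 16.9.
Welfare loss = ½ × 16.9 × 16.9 = 142.805.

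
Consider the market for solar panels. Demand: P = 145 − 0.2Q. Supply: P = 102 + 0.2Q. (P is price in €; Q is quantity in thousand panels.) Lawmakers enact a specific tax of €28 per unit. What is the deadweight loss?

€980 thousand

Competitive equilibrium: 145 − 0.2Q = 102 + 0.2Q → Q* = 107.5, P* = 123.5.
With the tax, the buyer price exceeds the seller price by 28: (145 − 0.2Q) − (102 + 0.2Q) = 28 → Q' = 37.5.
ΔQ = 107.5 − 37.5 = 70; the wedge equals the tax, 28.
DWL = ½ × 70 × 28 = €980 thousand.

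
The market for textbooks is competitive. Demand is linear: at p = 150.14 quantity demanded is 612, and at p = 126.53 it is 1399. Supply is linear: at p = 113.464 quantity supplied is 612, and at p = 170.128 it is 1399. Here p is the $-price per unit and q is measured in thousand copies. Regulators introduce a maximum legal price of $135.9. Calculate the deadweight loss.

$117.30 thousand

Demand slope = (126.53 − 150.14)/(1399 − 612) = −0.03, so p = 168.5 − 0.03q.
Supply slope = (170.128 − 113.464)/(1399 − 612) = 0.072, so p = 69.4 + 0.072q.
Competitive equilibrium: 168.5 − 0.03q = 69.4 + 0.072q → q* = 971.5686, p* = 139.3529.
At the ceiling p = 135.9, quantity supplied = (135.9 − 69.4)/0.072 = 923.6111.
Willingness to pay at q' = 923.6111: 168.5 − 0.03·923.6111 = 140.7917.
Δq = 971.5686 − 923.6111 = 47.9575; wedge = 140.7917 − 135.9 = 4.8917.
The triangle = ½ × 47.9575 × 4.8917 = $117.30 thousand.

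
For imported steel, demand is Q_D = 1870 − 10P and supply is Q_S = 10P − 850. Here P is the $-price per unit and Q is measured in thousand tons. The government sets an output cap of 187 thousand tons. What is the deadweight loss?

In inverse form: demand P = 187 − 0.1Q, supply P = 85 + 0.1Q.
Competitive equilibrium: 187 − 0.1Q = 85 + 0.1Q → Q* = 510, P* = 136.
At Q = 187: demand price = 187 − 0.1·187 = 168.3; supply price = 85 + 0.1·187 = 103.7.
ΔQ = 510 − 187 = 323; wedge = 168.3 − 103.7 = 64.6.
Welfare loss = ½ × 323 × 64.6 = $10432.90 thousand.

$10432.90 thousand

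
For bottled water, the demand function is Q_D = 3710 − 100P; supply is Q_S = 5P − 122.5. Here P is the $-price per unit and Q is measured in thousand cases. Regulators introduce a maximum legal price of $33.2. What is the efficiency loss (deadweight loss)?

In inverse form: demand P = 37.1 − 0.01Q, supply P = 24.5 + 0.2Q.
Competitive equilibrium: 37.1 − 0.01Q = 24.5 + 0.2Q → Q* = 60, P* = 36.5.
At the ceiling P = 33.2, quantity supplied = (33.2 − 24.5)/0.2 = 43.5.
Willingness to pay at Q' = 43.5: 37.1 − 0.01·43.5 = 36.665.
ΔQ = 60 − 43.5 = 16.5; wedge = 36.665 − 33.2 = 3.465.
Deadweight loss = ½ × 16.5 × 3.465 = $28.59 thousand.

$28.59 thousand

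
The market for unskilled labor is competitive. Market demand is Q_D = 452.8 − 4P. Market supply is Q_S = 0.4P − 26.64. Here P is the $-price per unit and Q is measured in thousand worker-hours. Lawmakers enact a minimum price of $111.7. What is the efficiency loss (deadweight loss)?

In inverse form: demand P = 113.2 − 0.25Q, supply P = 66.6 + 2.5Q.
Competitive equilibrium: 113.2 − 0.25Q = 66.6 + 2.5Q → Q* = 16.9455, P* = 108.9636.
At the floor P = 111.7, quantity demanded = (113.2 − 111.7)/0.25 = 6.
Sellers' marginal cost at Q' = 6: 66.6 + 2.5·6 = 81.6.
ΔQ = 16.9455 − 6 = 10.9455; wedge = 111.7 − 81.6 = 30.1.
Deadweight loss = ½ × 10.9455 × 30.1 = $164.73 thousand.

$164.73 thousand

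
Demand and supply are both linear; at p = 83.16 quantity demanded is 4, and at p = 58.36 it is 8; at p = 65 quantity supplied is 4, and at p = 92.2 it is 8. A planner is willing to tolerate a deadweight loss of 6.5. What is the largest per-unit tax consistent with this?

Demand slope = (58.36 − 83.16)/(8 − 4) = −6.2, so p = 107.96 − 6.2q.
Supply slope = (92.2 − 65)/(8 − 4) = 6.8, so p = 37.8 + 6.8q.
Competitive equilibrium: 107.96 − 6.2q = 37.8 + 6.8q → q* = 5.3969, p* = 74.4991.
A tax t gives Δq = t/13 and wedge t, so DWL = t²/26.
t²/26 = 6.5 → t² = 169 → t = 13.

13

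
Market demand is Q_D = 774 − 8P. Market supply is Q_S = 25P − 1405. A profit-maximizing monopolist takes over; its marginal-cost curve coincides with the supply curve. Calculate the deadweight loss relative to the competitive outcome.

925.75

In inverse form: demand P = 96.75 − 0.125Q, supply P = 56.2 + 0.04Q.
Competitive equilibrium: 96.75 − 0.125Q = 56.2 + 0.04Q → Q* = 245.7576, P* = 66.0303.
Marginal revenue: MR = 96.75 − 0.25Q. Set MR = MC: 96.75 − 0.25Q = 56.2 + 0.04Q → Q_m = 139.8276.
Price P_m = 96.75 − 0.125·139.8276 = 79.2716; MC(Q_m) = 56.2 + 0.04·139.8276 = 61.7931.
Competitive Q* = 245.7576, so ΔQ = 105.93; wedge = 79.2716 − 61.7931 = 17.4785.
DWL = ½ × 105.93 × 17.4785 = 925.75.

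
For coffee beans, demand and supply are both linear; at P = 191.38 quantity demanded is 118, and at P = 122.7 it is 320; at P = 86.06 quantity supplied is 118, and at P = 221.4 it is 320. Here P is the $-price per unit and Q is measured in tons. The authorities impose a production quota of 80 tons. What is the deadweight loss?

Demand slope = (122.7 − 191.38)/(320 − 118) = −0.34, so P = 231.5 − 0.34Q.
Supply slope = (221.4 − 86.06)/(320 − 118) = 0.67, so P = 7 + 0.67Q.
Competitive equilibrium: 231.5 − 0.34Q = 7 + 0.67Q → Q* = 222.2772, P* = 155.9257.
At Q = 80: demand price = 231.5 − 0.34·80 = 204.3; supply price = 7 + 0.67·80 = 60.6.
ΔQ = 222.2772 − 80 = 142.2772; wedge = 204.3 − 60.6 = 143.7.
Deadweight loss = ½ × 142.2772 × 143.7 = $10222.62.

$10222.62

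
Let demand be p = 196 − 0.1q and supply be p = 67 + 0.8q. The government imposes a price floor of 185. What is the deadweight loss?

Competitive equilibrium: 196 − 0.1q = 67 + 0.8q → q* = 143.3333, p* = 181.6667.
At the floor p = 185, quantity demanded = (196 − 185)/0.1 = 110.
Sellers' marginal cost at q' = 110: 67 + 0.8·110 = 155.
Δq = 143.3333 − 110 = 33.3333; wedge = 185 − 155 = 30.
DWL = ½ × 33.3333 × 30 = 500.

500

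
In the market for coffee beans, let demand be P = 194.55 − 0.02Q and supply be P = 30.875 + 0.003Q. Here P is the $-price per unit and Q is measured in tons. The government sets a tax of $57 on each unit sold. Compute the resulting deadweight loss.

Competitive equilibrium: 194.55 − 0.02Q = 30.875 + 0.003Q → Q* = 7116.3043, P* = 52.2239.
With the tax, the buyer price exceeds the seller price by 57: (194.55 − 0.02Q) − (30.875 + 0.003Q) = 57 → Q' = 4638.0435.
ΔQ = 7116.3043 − 4638.0435 = 2478.2608; the wedge equals the tax, 57.
DWL = ½ × 2478.2608 × 57 = $70630.43.

$70630.43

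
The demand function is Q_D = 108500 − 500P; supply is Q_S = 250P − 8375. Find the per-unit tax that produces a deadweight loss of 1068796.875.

113.25

In inverse form: demand P = 217 − 0.002Q, supply P = 33.5 + 0.004Q.
Competitive equilibrium: 217 − 0.002Q = 33.5 + 0.004Q → Q* = 30583.3333, P* = 155.8333.
A tax t gives ΔQ = t/0.006 and wedge t, so DWL = t²/0.012.
t²/0.012 = 1068796.875 → t² = 12825.5625 → t = 113.25.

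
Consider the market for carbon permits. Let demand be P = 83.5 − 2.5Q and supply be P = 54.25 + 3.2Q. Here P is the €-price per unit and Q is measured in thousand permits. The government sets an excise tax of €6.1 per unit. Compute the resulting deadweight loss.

€3.26 thousand

Competitive equilibrium: 83.5 − 2.5Q = 54.25 + 3.2Q → Q* = 5.1316, P* = 70.6711.
With the tax, the buyer price exceeds the seller price by 6.1: (83.5 − 2.5Q) − (54.25 + 3.2Q) = 6.1 → Q' = 4.0614.
ΔQ = 5.1316 − 4.0614 = 1.0702; the wedge equals the tax, 6.1.
The triangle = ½ × 1.0702 × 6.1 = €3.26 thousand.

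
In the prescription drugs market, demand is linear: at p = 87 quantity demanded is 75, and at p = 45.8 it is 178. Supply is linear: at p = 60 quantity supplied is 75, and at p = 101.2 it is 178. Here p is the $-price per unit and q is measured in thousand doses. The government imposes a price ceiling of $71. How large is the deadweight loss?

$15.625 thousand

Demand slope = (45.8 − 87)/(178 − 75) = −0.4, so p = 117 − 0.4q.
Supply slope = (101.2 − 60)/(178 − 75) = 0.4, so p = 30 + 0.4q.
Competitive equilibrium: 117 − 0.4q = 30 + 0.4q → q* = 108.75, p* = 73.5.
At the ceiling p = 71, quantity supplied = (71 − 30)/0.4 = 102.5.
Willingness to pay at q' = 102.5: 117 − 0.4·102.5 = 76.
Δq = 108.75 − 102.5 = 6.25; wedge = 76 − 71 = 5.
Welfare loss = ½ × 6.25 × 5 = $15.625 thousand.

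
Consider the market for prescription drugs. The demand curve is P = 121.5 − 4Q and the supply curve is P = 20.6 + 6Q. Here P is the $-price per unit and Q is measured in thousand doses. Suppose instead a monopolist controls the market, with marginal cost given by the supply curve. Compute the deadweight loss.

Competitive equilibrium: 121.5 − 4Q = 20.6 + 6Q → Q* = 10.09, P* = 81.14.
Marginal revenue: MR = 121.5 − 8Q. Set MR = MC: 121.5 − 8Q = 20.6 + 6Q → Q_m = 7.20714.
Price P_m = 121.5 − 4·7.20714 = 92.67144; MC(Q_m) = 20.6 + 6·7.20714 = 63.84284.
Competitive Q* = 10.09, so ΔQ = 2.88286; wedge = 92.67144 − 63.84284 = 28.8286.
The triangle = ½ × 2.88286 × 28.8286 = $41.55 thousand.

$41.55 thousand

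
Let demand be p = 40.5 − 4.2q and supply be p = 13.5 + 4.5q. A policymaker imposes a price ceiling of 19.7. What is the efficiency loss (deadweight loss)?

Competitive equilibrium: 40.5 − 4.2q = 13.5 + 4.5q → q* = 3.1034, p* = 27.4655.
At the ceiling p = 19.7, quantity supplied = (19.7 − 13.5)/4.5 = 1.3778.
Willingness to pay at q' = 1.3778: 40.5 − 4.2·1.3778 = 34.7132.
Δq = 3.1034 − 1.3778 = 1.7256; wedge = 34.7132 − 19.7 = 15.0132.
Welfare loss = ½ × 1.7256 × 15.0132 = 12.95.

12.95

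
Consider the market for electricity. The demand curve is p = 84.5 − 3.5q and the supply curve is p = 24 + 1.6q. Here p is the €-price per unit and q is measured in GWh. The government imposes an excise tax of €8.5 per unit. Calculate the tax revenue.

Competitive equilibrium: 84.5 − 3.5q = 24 + 1.6q → q* = 11.8627, p* = 42.9804.
With the tax, the buyer price exceeds the seller price by 8.5: (84.5 − 3.5q) − (24 + 1.6q) = 8.5 → q' = 10.1961.
Tax revenue = 8.5 × 10.1961 = €86.67.

€86.67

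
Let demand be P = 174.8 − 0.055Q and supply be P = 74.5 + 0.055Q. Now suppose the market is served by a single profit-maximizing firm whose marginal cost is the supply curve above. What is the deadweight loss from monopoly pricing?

Competitive equilibrium: 174.8 − 0.055Q = 74.5 + 0.055Q → Q* = 911.81818, P* = 124.65.
Marginal revenue: MR = 174.8 − 0.11Q. Set MR = MC: 174.8 − 0.11Q = 74.5 + 0.055Q → Q_m = 607.87879.
Price P_m = 174.8 − 0.055·607.87879 = 141.36667; MC(Q_m) = 74.5 + 0.055·607.87879 = 107.93333.
Competitive Q* = 911.81818, so ΔQ = 303.93939; wedge = 141.36667 − 107.93333 = 33.43334.
Deadweight loss = ½ × 303.93939 × 33.43334 = 5080.85.

5080.85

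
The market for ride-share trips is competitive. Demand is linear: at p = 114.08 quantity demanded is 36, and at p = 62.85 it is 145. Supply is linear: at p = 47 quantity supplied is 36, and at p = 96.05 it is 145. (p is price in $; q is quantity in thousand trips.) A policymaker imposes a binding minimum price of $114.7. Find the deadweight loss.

$2534.79 thousand

Demand slope = (62.85 − 114.08)/(145 − 36) = −0.47, so p = 131 − 0.47q.
Supply slope = (96.05 − 47)/(145 − 36) = 0.45, so p = 30.8 + 0.45q.
Competitive equilibrium: 131 − 0.47q = 30.8 + 0.45q → q* = 108.913, p* = 79.8109.
At the floor p = 114.7, quantity demanded = (131 − 114.7)/0.47 = 34.6809.
Sellers' marginal cost at q' = 34.6809: 30.8 + 0.45·34.6809 = 46.4064.
Δq = 108.913 − 34.6809 = 74.2321; wedge = 114.7 − 46.4064 = 68.2936.
Deadweight loss = ½ × 74.2321 × 68.2936 = $2534.79 thousand.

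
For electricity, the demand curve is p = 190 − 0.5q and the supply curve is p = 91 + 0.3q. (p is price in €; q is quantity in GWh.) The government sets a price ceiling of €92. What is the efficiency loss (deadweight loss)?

€5800.07

Competitive equilibrium: 190 − 0.5q = 91 + 0.3q → q* = 123.75, p* = 128.125.
At the ceiling p = 92, quantity supplied = (92 − 91)/0.3 = 3.33333.
Willingness to pay at q' = 3.33333: 190 − 0.5·3.33333 = 188.33334.
Δq = 123.75 − 3.33333 = 120.41667; wedge = 188.33334 − 92 = 96.33334.
DWL = ½ × 120.41667 × 96.33334 = €5800.07.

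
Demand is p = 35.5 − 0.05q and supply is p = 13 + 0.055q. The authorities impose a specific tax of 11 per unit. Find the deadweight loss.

Competitive equilibrium: 35.5 − 0.05q = 13 + 0.055q → q* = 214.2857, p* = 24.7857.
With the tax, the buyer price exceeds the seller price by 11: (35.5 − 0.05q) − (13 + 0.055q) = 11 → q' = 109.5238.
Δq = 214.2857 − 109.5238 = 104.7619; the wedge equals the tax, 11.
The triangle = ½ × 104.7619 × 11 = 576.19.

576.19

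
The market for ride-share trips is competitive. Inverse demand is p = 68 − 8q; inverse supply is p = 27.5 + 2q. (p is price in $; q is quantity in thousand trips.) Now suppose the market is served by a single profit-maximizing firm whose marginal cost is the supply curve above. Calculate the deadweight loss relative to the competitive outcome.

Competitive equilibrium: 68 − 8q = 27.5 + 2q → q* = 4.05, p* = 35.6.
Marginal revenue: MR = 68 − 16q. Set MR = MC: 68 − 16q = 27.5 + 2q → q_m = 2.25.
Price p_m = 68 − 8·2.25 = 50; MC(q_m) = 27.5 + 2·2.25 = 32.
Competitive q* = 4.05, so Δq = 1.8; wedge = 50 − 32 = 18.
Deadweight loss = ½ × 1.8 × 18 = $16.20 thousand.

$16.20 thousand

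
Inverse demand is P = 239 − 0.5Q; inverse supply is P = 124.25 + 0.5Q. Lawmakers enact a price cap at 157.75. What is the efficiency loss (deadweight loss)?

1140.03

Competitive equilibrium: 239 − 0.5Q = 124.25 + 0.5Q → Q* = 114.75, P* = 181.625.
At the ceiling P = 157.75, quantity supplied = (157.75 − 124.25)/0.5 = 67.
Willingness to pay at Q' = 67: 239 − 0.5·67 = 205.5.
ΔQ = 114.75 − 67 = 47.75; wedge = 205.5 − 157.75 = 47.75.
Welfare loss = ½ × 47.75 × 47.75 = 1140.03.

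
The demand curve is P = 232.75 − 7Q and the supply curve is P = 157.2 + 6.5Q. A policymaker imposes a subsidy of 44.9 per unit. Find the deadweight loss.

Competitive equilibrium: 232.75 − 7Q = 157.2 + 6.5Q → Q* = 5.5963, P* = 193.5759.
The subsidy lowers effective supply by 44.9: P = 112.3 + 6.5Q.
New quantity: 232.75 − 7Q = 112.3 + 6.5Q → Q' = 8.9222.
Overproduction ΔQ = 8.9222 − 5.5963 = 3.3259; wedge = subsidy = 44.9.
DWL = ½ × 3.3259 × 44.9 = 74.67.

74.67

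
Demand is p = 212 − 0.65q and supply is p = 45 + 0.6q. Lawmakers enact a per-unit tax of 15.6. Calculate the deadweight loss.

Competitive equilibrium: 212 − 0.65q = 45 + 0.6q → q* = 133.6, p* = 125.16.
With the tax, the buyer price exceeds the seller price by 15.6: (212 − 0.65q) − (45 + 0.6q) = 15.6 → q' = 121.12.
Δq = 133.6 − 121.12 = 12.48; the wedge equals the tax, 15.6.
Welfare loss = ½ × 12.48 × 15.6 = 97.344.

97.344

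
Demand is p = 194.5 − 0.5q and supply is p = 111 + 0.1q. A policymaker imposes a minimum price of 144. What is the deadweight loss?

437.01

Competitive equilibrium: 194.5 − 0.5q = 111 + 0.1q → q* = 139.1667, p* = 124.9167.
At the floor p = 144, quantity demanded = (194.5 − 144)/0.5 = 101.
Sellers' marginal cost at q' = 101: 111 + 0.1·101 = 121.1.
Δq = 139.1667 − 101 = 38.1667; wedge = 144 − 121.1 = 22.9.
Deadweight loss = ½ × 38.1667 × 22.9 = 437.01.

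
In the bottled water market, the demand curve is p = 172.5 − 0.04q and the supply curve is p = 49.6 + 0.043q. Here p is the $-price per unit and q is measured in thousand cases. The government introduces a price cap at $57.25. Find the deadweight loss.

Competitive equilibrium: 172.5 − 0.04q = 49.6 + 0.043q → q* = 1480.72289, p* = 113.27108.
At the ceiling p = 57.25, quantity supplied = (57.25 − 49.6)/0.043 = 177.90698.
Willingness to pay at q' = 177.90698: 172.5 − 0.04·177.90698 = 165.38372.
Δq = 1480.72289 − 177.90698 = 1302.81591; wedge = 165.38372 − 57.25 = 108.13372.
DWL = ½ × 1302.81591 × 108.13372 = $70439.17 thousand.

$70439.17 thousand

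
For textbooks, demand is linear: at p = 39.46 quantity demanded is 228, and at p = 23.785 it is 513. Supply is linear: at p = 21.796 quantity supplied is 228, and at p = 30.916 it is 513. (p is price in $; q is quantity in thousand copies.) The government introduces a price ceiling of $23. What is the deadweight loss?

Demand slope = (23.785 − 39.46)/(513 − 228) = −0.055, so p = 52 − 0.055q.
Supply slope = (30.916 − 21.796)/(513 − 228) = 0.032, so p = 14.5 + 0.032q.
Competitive equilibrium: 52 − 0.055q = 14.5 + 0.032q → q* = 431.0345, p* = 28.2931.
At the ceiling p = 23, quantity supplied = (23 − 14.5)/0.032 = 265.625.
Willingness to pay at q' = 265.625: 52 − 0.055·265.625 = 37.3906.
Δq = 431.0345 − 265.625 = 165.4095; wedge = 37.3906 − 23 = 14.3906.
DWL = ½ × 165.4095 × 14.3906 = $1190.17 thousand.

$1190.17 thousand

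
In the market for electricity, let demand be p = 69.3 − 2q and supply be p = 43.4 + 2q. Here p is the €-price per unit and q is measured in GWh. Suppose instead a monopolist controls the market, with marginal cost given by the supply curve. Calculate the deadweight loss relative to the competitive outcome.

€9.32

Competitive equilibrium: 69.3 − 2q = 43.4 + 2q → q* = 6.475, p* = 56.35.
Marginal revenue: MR = 69.3 − 4q. Set MR = MC: 69.3 − 4q = 43.4 + 2q → q_m = 4.3167.
Price p_m = 69.3 − 2·4.3167 = 60.6666; MC(q_m) = 43.4 + 2·4.3167 = 52.0334.
Competitive q* = 6.475, so Δq = 2.1583; wedge = 60.6666 − 52.0334 = 8.6332.
The triangle = ½ × 2.1583 × 8.6332 = €9.32.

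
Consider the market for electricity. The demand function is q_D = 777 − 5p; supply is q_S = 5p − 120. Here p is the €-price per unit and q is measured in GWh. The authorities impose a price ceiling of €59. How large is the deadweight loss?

€4712.45

In inverse form: demand p = 155.4 − 0.2q, supply p = 24 + 0.2q.
Competitive equilibrium: 155.4 − 0.2q = 24 + 0.2q → q* = 328.5, p* = 89.7.
At the ceiling p = 59, quantity supplied = (59 − 24)/0.2 = 175.
Willingness to pay at q' = 175: 155.4 − 0.2·175 = 120.4.
Δq = 328.5 − 175 = 153.5; wedge = 120.4 − 59 = 61.4.
DWL = ½ × 153.5 × 61.4 = €4712.45.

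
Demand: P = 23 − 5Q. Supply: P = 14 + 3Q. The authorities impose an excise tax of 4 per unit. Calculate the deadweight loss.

1

Competitive equilibrium: 23 − 5Q = 14 + 3Q → Q* = 1.125, P* = 17.375.
With the tax, the buyer price exceeds the seller price by 4: (23 − 5Q) − (14 + 3Q) = 4 → Q' = 0.625.
ΔQ = 1.125 − 0.625 = 0.5; the wedge equals the tax, 4.
Deadweight loss = ½ × 0.5 × 4 = 1.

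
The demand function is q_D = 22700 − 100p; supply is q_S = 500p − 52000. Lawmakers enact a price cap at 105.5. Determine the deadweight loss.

In inverse form: demand p = 227 − 0.01q, supply p = 104 + 0.002q.
Competitive equilibrium: 227 − 0.01q = 104 + 0.002q → q* = 10250, p* = 124.5.
At the ceiling p = 105.5, quantity supplied = (105.5 − 104)/0.002 = 750.
Willingness to pay at q' = 750: 227 − 0.01·750 = 219.5.
Δq = 10250 − 750 = 9500; wedge = 219.5 − 105.5 = 114.
DWL = ½ × 9500 × 114 = 541500.

541500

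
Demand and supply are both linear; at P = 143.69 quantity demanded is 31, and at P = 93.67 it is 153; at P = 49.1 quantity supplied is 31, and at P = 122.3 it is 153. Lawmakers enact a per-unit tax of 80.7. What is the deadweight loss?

Demand slope = (93.67 − 143.69)/(153 − 31) = −0.41, so P = 156.4 − 0.41Q.
Supply slope = (122.3 − 49.1)/(153 − 31) = 0.6, so P = 30.5 + 0.6Q.
Competitive equilibrium: 156.4 − 0.41Q = 30.5 + 0.6Q → Q* = 124.65347, P* = 105.29208.
With the tax, the buyer price exceeds the seller price by 80.7: (156.4 − 0.41Q) − (30.5 + 0.6Q) = 80.7 → Q' = 44.75248.
ΔQ = 124.65347 − 44.75248 = 79.90099; the wedge equals the tax, 80.7.
DWL = ½ × 79.90099 × 80.7 = 3224.

3224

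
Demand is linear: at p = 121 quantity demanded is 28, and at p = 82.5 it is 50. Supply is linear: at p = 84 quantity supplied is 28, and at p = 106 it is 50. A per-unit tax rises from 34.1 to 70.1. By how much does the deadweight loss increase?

682.04

Demand slope = (82.5 − 121)/(50 − 28) = −1.75, so p = 170 − 1.75q.
Supply slope = (106 − 84)/(50 − 28) = 1, so p = 56 + q.
Competitive equilibrium: 170 − 1.75q = 56 + q → q* = 41.4545, p* = 97.4545.
For a per-unit tax t: Δq = t/2.75, so DWL = ½·t·(t/2.75) = t²/5.5.
At t = 34.1: DWL = 211.42. At t = 70.1: DWL = 893.456.
Increase = 893.456 − 211.42 = 682.04.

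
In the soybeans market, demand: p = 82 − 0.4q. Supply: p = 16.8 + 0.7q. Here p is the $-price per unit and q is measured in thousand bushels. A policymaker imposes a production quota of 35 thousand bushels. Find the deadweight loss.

$324.04 thousand

Competitive equilibrium: 82 − 0.4q = 16.8 + 0.7q → q* = 59.2727, p* = 58.2909.
At q = 35: demand price = 82 − 0.4·35 = 68; supply price = 16.8 + 0.7·35 = 41.3.
Δq = 59.2727 − 35 = 24.2727; wedge = 68 − 41.3 = 26.7.
Deadweight loss = ½ × 24.2727 × 26.7 = $324.04 thousand.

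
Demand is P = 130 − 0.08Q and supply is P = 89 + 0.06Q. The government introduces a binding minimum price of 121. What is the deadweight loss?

Competitive equilibrium: 130 − 0.08Q = 89 + 0.06Q → Q* = 292.8571, P* = 106.5714.
At the floor P = 121, quantity demanded = (130 − 121)/0.08 = 112.5.
Sellers' marginal cost at Q' = 112.5: 89 + 0.06·112.5 = 95.75.
ΔQ = 292.8571 − 112.5 = 180.3571; wedge = 121 − 95.75 = 25.25.
DWL = ½ × 180.3571 × 25.25 = 2277.01.

2277.01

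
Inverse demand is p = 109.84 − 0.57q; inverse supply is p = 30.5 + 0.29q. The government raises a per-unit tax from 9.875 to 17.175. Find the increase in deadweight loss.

114.81

Competitive equilibrium: 109.84 − 0.57q = 30.5 + 0.29q → q* = 92.2558, p* = 57.2542.
For a per-unit tax t: Δq = t/0.86, so DWL = ½·t·(t/0.86) = t²/1.72.
At t = 9.875: DWL = 56.695. At t = 17.175: DWL = 171.5.
Increase = 171.5 − 56.695 = 114.81.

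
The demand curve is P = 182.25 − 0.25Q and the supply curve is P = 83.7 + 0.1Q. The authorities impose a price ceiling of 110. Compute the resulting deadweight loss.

60.36

Competitive equilibrium: 182.25 − 0.25Q = 83.7 + 0.1Q → Q* = 281.5714, P* = 111.8571.
At the ceiling P = 110, quantity supplied = (110 − 83.7)/0.1 = 263.
Willingness to pay at Q' = 263: 182.25 − 0.25·263 = 116.5.
ΔQ = 281.5714 − 263 = 18.5714; wedge = 116.5 − 110 = 6.5.
Welfare loss = ½ × 18.5714 × 6.5 = 60.36.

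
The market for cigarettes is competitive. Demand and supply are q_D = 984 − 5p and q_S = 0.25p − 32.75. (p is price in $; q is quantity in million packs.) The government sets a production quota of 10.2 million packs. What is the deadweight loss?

In inverse form: demand p = 196.8 − 0.2q, supply p = 131 + 4q.
Competitive equilibrium: 196.8 − 0.2q = 131 + 4q → q* = 15.6667, p* = 193.6667.
At q = 10.2: demand price = 196.8 − 0.2·10.2 = 194.76; supply price = 131 + 4·10.2 = 171.8.
Δq = 15.6667 − 10.2 = 5.4667; wedge = 194.76 − 171.8 = 22.96.
The triangle = ½ × 5.4667 × 22.96 = $62.76 million.

$62.76 million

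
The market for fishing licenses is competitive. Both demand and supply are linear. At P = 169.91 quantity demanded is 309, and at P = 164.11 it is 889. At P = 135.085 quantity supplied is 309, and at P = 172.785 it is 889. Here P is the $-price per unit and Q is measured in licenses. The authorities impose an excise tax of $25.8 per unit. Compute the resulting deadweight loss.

Demand slope = (164.11 − 169.91)/(889 − 309) = −0.01, so P = 173 − 0.01Q.
Supply slope = (172.785 − 135.085)/(889 − 309) = 0.065, so P = 115 + 0.065Q.
Competitive equilibrium: 173 − 0.01Q = 115 + 0.065Q → Q* = 773.3333, P* = 165.2667.
With the tax, the buyer price exceeds the seller price by 25.8: (173 − 0.01Q) − (115 + 0.065Q) = 25.8 → Q' = 429.3333.
ΔQ = 773.3333 − 429.3333 = 344; the wedge equals the tax, 25.8.
The triangle = ½ × 344 × 25.8 = $4437.60.

$4437.60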